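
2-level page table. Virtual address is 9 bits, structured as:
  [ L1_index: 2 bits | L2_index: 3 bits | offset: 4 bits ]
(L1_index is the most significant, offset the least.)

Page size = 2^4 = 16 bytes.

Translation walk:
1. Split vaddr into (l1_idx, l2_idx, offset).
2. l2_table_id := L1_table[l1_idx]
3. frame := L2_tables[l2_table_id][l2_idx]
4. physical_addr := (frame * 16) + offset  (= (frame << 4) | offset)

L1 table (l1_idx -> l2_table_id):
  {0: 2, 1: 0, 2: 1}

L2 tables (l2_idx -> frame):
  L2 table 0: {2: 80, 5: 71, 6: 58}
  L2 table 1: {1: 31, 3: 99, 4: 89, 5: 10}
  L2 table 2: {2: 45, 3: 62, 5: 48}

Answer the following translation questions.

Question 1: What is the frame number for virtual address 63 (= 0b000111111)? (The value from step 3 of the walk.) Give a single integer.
Answer: 62

Derivation:
vaddr = 63: l1_idx=0, l2_idx=3
L1[0] = 2; L2[2][3] = 62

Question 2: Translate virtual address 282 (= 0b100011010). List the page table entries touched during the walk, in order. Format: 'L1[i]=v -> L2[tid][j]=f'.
Answer: L1[2]=1 -> L2[1][1]=31

Derivation:
vaddr = 282 = 0b100011010
Split: l1_idx=2, l2_idx=1, offset=10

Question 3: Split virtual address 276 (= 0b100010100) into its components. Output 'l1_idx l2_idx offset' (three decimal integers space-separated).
vaddr = 276 = 0b100010100
  top 2 bits -> l1_idx = 2
  next 3 bits -> l2_idx = 1
  bottom 4 bits -> offset = 4

Answer: 2 1 4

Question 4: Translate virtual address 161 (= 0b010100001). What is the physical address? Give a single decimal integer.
Answer: 1281

Derivation:
vaddr = 161 = 0b010100001
Split: l1_idx=1, l2_idx=2, offset=1
L1[1] = 0
L2[0][2] = 80
paddr = 80 * 16 + 1 = 1281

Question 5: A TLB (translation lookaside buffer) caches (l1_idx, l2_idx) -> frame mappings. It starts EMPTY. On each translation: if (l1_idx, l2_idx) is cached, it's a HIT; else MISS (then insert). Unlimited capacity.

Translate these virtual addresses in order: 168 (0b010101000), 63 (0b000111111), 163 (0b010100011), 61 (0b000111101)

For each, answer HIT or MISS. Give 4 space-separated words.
vaddr=168: (1,2) not in TLB -> MISS, insert
vaddr=63: (0,3) not in TLB -> MISS, insert
vaddr=163: (1,2) in TLB -> HIT
vaddr=61: (0,3) in TLB -> HIT

Answer: MISS MISS HIT HIT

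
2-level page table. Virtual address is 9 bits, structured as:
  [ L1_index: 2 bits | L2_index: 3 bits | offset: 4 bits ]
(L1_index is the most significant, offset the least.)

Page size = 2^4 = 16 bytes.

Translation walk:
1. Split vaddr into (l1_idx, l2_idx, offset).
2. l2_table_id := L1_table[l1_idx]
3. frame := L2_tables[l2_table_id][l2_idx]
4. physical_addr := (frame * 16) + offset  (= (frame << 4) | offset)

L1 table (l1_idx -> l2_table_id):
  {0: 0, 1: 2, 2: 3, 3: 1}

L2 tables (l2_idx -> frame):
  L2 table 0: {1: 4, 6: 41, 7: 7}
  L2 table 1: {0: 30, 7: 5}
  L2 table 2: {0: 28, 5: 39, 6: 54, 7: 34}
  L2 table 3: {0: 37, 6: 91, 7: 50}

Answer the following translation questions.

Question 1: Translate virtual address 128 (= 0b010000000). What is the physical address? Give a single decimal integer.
vaddr = 128 = 0b010000000
Split: l1_idx=1, l2_idx=0, offset=0
L1[1] = 2
L2[2][0] = 28
paddr = 28 * 16 + 0 = 448

Answer: 448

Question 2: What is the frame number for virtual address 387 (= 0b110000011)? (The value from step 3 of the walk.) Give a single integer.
Answer: 30

Derivation:
vaddr = 387: l1_idx=3, l2_idx=0
L1[3] = 1; L2[1][0] = 30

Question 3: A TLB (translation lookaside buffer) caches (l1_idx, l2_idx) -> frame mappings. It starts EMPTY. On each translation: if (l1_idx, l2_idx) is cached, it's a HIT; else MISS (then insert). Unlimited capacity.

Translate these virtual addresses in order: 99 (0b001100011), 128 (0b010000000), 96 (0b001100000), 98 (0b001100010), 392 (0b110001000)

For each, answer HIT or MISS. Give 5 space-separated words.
vaddr=99: (0,6) not in TLB -> MISS, insert
vaddr=128: (1,0) not in TLB -> MISS, insert
vaddr=96: (0,6) in TLB -> HIT
vaddr=98: (0,6) in TLB -> HIT
vaddr=392: (3,0) not in TLB -> MISS, insert

Answer: MISS MISS HIT HIT MISS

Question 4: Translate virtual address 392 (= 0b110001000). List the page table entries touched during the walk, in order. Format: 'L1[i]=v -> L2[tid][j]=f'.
Answer: L1[3]=1 -> L2[1][0]=30

Derivation:
vaddr = 392 = 0b110001000
Split: l1_idx=3, l2_idx=0, offset=8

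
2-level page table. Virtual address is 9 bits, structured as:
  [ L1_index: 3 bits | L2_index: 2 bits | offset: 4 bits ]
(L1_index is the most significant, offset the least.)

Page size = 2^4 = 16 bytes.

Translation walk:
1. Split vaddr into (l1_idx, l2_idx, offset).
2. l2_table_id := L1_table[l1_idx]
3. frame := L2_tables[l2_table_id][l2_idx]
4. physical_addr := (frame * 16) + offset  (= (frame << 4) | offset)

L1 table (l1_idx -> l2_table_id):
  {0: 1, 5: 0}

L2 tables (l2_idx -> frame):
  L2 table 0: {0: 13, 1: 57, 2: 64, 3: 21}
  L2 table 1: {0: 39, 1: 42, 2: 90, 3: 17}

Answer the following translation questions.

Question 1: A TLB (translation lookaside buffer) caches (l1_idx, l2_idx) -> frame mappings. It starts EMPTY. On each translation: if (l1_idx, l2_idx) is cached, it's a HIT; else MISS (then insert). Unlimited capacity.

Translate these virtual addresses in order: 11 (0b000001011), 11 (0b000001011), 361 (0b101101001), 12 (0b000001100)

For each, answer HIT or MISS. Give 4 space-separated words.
Answer: MISS HIT MISS HIT

Derivation:
vaddr=11: (0,0) not in TLB -> MISS, insert
vaddr=11: (0,0) in TLB -> HIT
vaddr=361: (5,2) not in TLB -> MISS, insert
vaddr=12: (0,0) in TLB -> HIT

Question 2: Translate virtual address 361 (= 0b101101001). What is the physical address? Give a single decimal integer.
Answer: 1033

Derivation:
vaddr = 361 = 0b101101001
Split: l1_idx=5, l2_idx=2, offset=9
L1[5] = 0
L2[0][2] = 64
paddr = 64 * 16 + 9 = 1033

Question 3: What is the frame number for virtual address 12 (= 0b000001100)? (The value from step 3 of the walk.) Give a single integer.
Answer: 39

Derivation:
vaddr = 12: l1_idx=0, l2_idx=0
L1[0] = 1; L2[1][0] = 39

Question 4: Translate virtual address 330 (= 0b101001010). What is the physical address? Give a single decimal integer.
Answer: 218

Derivation:
vaddr = 330 = 0b101001010
Split: l1_idx=5, l2_idx=0, offset=10
L1[5] = 0
L2[0][0] = 13
paddr = 13 * 16 + 10 = 218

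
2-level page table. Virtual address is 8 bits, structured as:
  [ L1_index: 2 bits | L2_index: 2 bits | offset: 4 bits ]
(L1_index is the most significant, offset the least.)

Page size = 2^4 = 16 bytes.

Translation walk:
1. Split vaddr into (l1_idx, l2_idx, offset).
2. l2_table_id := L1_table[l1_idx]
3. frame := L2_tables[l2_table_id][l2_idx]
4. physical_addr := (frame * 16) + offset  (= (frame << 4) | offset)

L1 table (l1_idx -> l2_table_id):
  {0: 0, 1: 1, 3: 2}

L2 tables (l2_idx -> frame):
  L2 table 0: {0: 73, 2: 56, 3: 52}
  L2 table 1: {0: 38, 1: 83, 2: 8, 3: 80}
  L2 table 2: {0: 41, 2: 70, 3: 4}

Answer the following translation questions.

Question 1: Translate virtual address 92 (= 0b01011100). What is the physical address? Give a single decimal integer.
Answer: 1340

Derivation:
vaddr = 92 = 0b01011100
Split: l1_idx=1, l2_idx=1, offset=12
L1[1] = 1
L2[1][1] = 83
paddr = 83 * 16 + 12 = 1340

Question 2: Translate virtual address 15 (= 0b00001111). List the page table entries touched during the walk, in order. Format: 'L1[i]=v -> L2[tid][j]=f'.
Answer: L1[0]=0 -> L2[0][0]=73

Derivation:
vaddr = 15 = 0b00001111
Split: l1_idx=0, l2_idx=0, offset=15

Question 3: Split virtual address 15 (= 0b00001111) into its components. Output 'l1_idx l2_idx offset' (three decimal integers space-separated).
vaddr = 15 = 0b00001111
  top 2 bits -> l1_idx = 0
  next 2 bits -> l2_idx = 0
  bottom 4 bits -> offset = 15

Answer: 0 0 15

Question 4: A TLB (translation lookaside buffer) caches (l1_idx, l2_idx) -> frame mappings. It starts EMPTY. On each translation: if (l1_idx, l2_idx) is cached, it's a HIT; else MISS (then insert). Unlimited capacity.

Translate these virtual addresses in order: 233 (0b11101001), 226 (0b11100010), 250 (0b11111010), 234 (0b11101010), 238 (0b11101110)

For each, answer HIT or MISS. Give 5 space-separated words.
vaddr=233: (3,2) not in TLB -> MISS, insert
vaddr=226: (3,2) in TLB -> HIT
vaddr=250: (3,3) not in TLB -> MISS, insert
vaddr=234: (3,2) in TLB -> HIT
vaddr=238: (3,2) in TLB -> HIT

Answer: MISS HIT MISS HIT HIT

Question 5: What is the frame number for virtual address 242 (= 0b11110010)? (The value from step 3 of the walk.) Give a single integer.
Answer: 4

Derivation:
vaddr = 242: l1_idx=3, l2_idx=3
L1[3] = 2; L2[2][3] = 4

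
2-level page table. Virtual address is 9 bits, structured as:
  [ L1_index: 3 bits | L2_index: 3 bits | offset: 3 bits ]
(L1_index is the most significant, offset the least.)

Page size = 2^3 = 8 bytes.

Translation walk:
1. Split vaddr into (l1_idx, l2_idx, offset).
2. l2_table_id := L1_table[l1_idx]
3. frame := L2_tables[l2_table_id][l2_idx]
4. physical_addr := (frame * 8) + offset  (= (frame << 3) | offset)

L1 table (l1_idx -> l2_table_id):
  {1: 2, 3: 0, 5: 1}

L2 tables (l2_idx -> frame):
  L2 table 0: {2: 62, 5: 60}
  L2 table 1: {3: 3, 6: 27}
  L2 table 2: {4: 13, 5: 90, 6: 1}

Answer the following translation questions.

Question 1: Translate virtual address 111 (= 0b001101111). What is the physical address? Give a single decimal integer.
vaddr = 111 = 0b001101111
Split: l1_idx=1, l2_idx=5, offset=7
L1[1] = 2
L2[2][5] = 90
paddr = 90 * 8 + 7 = 727

Answer: 727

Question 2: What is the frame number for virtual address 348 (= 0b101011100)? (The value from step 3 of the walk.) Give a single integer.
vaddr = 348: l1_idx=5, l2_idx=3
L1[5] = 1; L2[1][3] = 3

Answer: 3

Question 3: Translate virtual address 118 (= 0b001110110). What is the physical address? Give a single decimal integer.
vaddr = 118 = 0b001110110
Split: l1_idx=1, l2_idx=6, offset=6
L1[1] = 2
L2[2][6] = 1
paddr = 1 * 8 + 6 = 14

Answer: 14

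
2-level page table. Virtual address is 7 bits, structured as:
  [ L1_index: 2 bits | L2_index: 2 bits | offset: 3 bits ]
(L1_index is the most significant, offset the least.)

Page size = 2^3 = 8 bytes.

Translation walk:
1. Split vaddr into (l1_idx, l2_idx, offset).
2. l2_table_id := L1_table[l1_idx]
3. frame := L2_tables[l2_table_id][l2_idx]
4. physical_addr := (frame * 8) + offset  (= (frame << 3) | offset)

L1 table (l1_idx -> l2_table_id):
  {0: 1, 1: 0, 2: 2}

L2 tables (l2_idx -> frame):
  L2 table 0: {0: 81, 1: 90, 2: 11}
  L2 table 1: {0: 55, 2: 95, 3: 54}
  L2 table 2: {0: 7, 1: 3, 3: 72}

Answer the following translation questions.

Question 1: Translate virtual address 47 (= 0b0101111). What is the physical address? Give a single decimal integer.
vaddr = 47 = 0b0101111
Split: l1_idx=1, l2_idx=1, offset=7
L1[1] = 0
L2[0][1] = 90
paddr = 90 * 8 + 7 = 727

Answer: 727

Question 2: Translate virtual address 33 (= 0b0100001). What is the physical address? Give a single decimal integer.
Answer: 649

Derivation:
vaddr = 33 = 0b0100001
Split: l1_idx=1, l2_idx=0, offset=1
L1[1] = 0
L2[0][0] = 81
paddr = 81 * 8 + 1 = 649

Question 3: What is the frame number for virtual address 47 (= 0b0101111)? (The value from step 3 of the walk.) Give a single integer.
Answer: 90

Derivation:
vaddr = 47: l1_idx=1, l2_idx=1
L1[1] = 0; L2[0][1] = 90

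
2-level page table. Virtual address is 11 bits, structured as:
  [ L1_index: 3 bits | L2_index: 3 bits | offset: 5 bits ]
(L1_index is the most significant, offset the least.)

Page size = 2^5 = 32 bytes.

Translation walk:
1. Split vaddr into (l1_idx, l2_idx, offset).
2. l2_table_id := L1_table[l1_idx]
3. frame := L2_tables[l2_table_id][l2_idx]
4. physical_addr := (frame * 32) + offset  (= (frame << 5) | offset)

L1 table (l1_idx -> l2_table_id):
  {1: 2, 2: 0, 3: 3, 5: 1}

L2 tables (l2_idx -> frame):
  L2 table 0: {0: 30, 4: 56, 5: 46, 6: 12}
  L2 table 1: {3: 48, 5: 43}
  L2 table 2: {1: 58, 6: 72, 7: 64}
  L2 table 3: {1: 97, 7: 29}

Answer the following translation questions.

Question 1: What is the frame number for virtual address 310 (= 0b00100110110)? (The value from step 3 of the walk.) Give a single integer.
vaddr = 310: l1_idx=1, l2_idx=1
L1[1] = 2; L2[2][1] = 58

Answer: 58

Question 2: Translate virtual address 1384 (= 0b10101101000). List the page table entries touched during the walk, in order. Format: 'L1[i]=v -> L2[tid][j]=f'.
Answer: L1[5]=1 -> L2[1][3]=48

Derivation:
vaddr = 1384 = 0b10101101000
Split: l1_idx=5, l2_idx=3, offset=8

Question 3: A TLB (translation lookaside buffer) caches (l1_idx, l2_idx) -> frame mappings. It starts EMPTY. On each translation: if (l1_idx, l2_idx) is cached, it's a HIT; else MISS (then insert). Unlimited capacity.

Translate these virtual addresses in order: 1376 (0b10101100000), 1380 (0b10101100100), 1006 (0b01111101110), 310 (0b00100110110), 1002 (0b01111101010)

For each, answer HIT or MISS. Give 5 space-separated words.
Answer: MISS HIT MISS MISS HIT

Derivation:
vaddr=1376: (5,3) not in TLB -> MISS, insert
vaddr=1380: (5,3) in TLB -> HIT
vaddr=1006: (3,7) not in TLB -> MISS, insert
vaddr=310: (1,1) not in TLB -> MISS, insert
vaddr=1002: (3,7) in TLB -> HIT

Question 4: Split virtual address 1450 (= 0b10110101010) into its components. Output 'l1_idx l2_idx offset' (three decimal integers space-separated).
Answer: 5 5 10

Derivation:
vaddr = 1450 = 0b10110101010
  top 3 bits -> l1_idx = 5
  next 3 bits -> l2_idx = 5
  bottom 5 bits -> offset = 10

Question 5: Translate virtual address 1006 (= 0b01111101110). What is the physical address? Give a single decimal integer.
Answer: 942

Derivation:
vaddr = 1006 = 0b01111101110
Split: l1_idx=3, l2_idx=7, offset=14
L1[3] = 3
L2[3][7] = 29
paddr = 29 * 32 + 14 = 942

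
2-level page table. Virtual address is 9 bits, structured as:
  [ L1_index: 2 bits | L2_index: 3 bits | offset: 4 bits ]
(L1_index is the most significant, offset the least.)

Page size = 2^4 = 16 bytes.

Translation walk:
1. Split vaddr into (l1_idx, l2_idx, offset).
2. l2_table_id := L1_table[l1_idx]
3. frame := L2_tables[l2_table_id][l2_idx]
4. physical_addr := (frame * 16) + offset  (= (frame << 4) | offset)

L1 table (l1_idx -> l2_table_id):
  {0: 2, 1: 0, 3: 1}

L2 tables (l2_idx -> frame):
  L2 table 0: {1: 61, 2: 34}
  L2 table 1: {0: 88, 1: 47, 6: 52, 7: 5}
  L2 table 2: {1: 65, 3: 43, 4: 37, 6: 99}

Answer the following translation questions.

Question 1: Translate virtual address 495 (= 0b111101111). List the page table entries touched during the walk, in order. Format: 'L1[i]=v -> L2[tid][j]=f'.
Answer: L1[3]=1 -> L2[1][6]=52

Derivation:
vaddr = 495 = 0b111101111
Split: l1_idx=3, l2_idx=6, offset=15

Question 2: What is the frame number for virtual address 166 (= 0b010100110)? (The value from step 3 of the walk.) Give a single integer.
Answer: 34

Derivation:
vaddr = 166: l1_idx=1, l2_idx=2
L1[1] = 0; L2[0][2] = 34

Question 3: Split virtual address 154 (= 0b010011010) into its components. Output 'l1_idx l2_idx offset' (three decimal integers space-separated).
vaddr = 154 = 0b010011010
  top 2 bits -> l1_idx = 1
  next 3 bits -> l2_idx = 1
  bottom 4 bits -> offset = 10

Answer: 1 1 10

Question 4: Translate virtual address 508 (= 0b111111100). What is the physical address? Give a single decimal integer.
vaddr = 508 = 0b111111100
Split: l1_idx=3, l2_idx=7, offset=12
L1[3] = 1
L2[1][7] = 5
paddr = 5 * 16 + 12 = 92

Answer: 92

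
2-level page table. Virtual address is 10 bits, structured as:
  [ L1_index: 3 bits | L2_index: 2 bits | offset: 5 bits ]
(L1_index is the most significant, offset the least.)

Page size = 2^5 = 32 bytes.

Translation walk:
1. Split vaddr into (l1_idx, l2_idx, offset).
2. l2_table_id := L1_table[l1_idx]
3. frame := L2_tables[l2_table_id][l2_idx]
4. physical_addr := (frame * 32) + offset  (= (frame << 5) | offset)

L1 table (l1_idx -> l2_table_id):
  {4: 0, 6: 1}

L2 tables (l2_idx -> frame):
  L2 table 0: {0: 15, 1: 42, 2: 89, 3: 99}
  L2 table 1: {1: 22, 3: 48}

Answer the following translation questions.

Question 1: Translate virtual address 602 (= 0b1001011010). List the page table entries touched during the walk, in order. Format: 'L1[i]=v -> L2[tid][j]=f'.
Answer: L1[4]=0 -> L2[0][2]=89

Derivation:
vaddr = 602 = 0b1001011010
Split: l1_idx=4, l2_idx=2, offset=26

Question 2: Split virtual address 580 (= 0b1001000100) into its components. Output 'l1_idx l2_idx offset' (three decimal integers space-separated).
Answer: 4 2 4

Derivation:
vaddr = 580 = 0b1001000100
  top 3 bits -> l1_idx = 4
  next 2 bits -> l2_idx = 2
  bottom 5 bits -> offset = 4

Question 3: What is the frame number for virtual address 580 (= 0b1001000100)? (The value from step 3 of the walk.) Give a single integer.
Answer: 89

Derivation:
vaddr = 580: l1_idx=4, l2_idx=2
L1[4] = 0; L2[0][2] = 89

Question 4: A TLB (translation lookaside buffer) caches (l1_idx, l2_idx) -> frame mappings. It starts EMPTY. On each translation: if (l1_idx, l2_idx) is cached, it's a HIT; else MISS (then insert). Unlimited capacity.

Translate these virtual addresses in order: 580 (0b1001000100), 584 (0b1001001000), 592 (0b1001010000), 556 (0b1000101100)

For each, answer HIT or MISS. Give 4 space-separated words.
vaddr=580: (4,2) not in TLB -> MISS, insert
vaddr=584: (4,2) in TLB -> HIT
vaddr=592: (4,2) in TLB -> HIT
vaddr=556: (4,1) not in TLB -> MISS, insert

Answer: MISS HIT HIT MISS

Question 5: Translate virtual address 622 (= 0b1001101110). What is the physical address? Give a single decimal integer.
vaddr = 622 = 0b1001101110
Split: l1_idx=4, l2_idx=3, offset=14
L1[4] = 0
L2[0][3] = 99
paddr = 99 * 32 + 14 = 3182

Answer: 3182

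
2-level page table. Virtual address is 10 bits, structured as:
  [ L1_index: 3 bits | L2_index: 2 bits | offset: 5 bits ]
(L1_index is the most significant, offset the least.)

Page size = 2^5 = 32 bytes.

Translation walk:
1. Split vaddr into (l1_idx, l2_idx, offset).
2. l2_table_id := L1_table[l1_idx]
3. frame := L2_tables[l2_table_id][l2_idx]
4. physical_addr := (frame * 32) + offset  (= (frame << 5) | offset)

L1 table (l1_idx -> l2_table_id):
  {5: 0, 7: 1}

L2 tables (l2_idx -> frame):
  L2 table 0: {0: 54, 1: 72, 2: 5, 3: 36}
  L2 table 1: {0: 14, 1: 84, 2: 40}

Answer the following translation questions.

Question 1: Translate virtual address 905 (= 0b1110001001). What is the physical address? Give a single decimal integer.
Answer: 457

Derivation:
vaddr = 905 = 0b1110001001
Split: l1_idx=7, l2_idx=0, offset=9
L1[7] = 1
L2[1][0] = 14
paddr = 14 * 32 + 9 = 457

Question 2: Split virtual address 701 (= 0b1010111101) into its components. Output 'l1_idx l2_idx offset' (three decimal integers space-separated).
Answer: 5 1 29

Derivation:
vaddr = 701 = 0b1010111101
  top 3 bits -> l1_idx = 5
  next 2 bits -> l2_idx = 1
  bottom 5 bits -> offset = 29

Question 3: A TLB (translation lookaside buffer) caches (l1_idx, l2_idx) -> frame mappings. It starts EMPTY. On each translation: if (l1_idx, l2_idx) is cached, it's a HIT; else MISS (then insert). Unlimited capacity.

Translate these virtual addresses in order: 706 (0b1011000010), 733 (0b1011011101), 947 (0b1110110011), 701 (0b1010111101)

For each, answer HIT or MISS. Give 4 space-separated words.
Answer: MISS HIT MISS MISS

Derivation:
vaddr=706: (5,2) not in TLB -> MISS, insert
vaddr=733: (5,2) in TLB -> HIT
vaddr=947: (7,1) not in TLB -> MISS, insert
vaddr=701: (5,1) not in TLB -> MISS, insert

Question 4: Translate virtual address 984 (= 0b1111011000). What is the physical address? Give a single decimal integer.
vaddr = 984 = 0b1111011000
Split: l1_idx=7, l2_idx=2, offset=24
L1[7] = 1
L2[1][2] = 40
paddr = 40 * 32 + 24 = 1304

Answer: 1304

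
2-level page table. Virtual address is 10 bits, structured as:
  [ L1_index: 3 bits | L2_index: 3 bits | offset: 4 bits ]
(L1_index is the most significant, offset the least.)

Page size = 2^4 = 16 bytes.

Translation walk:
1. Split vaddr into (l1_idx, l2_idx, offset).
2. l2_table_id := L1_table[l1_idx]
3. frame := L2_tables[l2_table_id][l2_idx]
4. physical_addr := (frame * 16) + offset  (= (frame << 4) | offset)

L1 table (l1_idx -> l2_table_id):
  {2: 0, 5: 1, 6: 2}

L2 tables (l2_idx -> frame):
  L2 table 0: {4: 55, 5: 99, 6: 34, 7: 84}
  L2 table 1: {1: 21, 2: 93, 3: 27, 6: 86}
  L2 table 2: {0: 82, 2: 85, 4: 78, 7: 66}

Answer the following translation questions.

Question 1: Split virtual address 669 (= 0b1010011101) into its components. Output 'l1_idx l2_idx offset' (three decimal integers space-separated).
Answer: 5 1 13

Derivation:
vaddr = 669 = 0b1010011101
  top 3 bits -> l1_idx = 5
  next 3 bits -> l2_idx = 1
  bottom 4 bits -> offset = 13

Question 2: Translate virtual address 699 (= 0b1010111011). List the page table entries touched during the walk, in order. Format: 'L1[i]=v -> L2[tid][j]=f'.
Answer: L1[5]=1 -> L2[1][3]=27

Derivation:
vaddr = 699 = 0b1010111011
Split: l1_idx=5, l2_idx=3, offset=11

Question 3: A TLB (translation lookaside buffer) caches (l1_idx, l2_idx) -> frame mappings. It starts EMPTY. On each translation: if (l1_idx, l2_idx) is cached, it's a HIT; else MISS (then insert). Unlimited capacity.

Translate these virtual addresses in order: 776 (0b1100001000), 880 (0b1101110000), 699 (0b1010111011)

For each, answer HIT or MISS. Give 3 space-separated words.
Answer: MISS MISS MISS

Derivation:
vaddr=776: (6,0) not in TLB -> MISS, insert
vaddr=880: (6,7) not in TLB -> MISS, insert
vaddr=699: (5,3) not in TLB -> MISS, insert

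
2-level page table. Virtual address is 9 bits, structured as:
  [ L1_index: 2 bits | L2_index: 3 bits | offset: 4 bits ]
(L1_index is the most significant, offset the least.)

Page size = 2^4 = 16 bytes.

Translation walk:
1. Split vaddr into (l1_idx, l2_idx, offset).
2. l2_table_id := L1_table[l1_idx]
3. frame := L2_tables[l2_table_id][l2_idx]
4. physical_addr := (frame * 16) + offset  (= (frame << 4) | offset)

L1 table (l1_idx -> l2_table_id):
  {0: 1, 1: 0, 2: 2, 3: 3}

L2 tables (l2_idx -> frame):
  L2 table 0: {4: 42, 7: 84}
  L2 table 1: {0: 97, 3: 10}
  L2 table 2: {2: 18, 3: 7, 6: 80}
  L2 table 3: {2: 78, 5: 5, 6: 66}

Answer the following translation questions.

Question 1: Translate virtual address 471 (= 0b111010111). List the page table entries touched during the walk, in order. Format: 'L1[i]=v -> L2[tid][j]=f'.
vaddr = 471 = 0b111010111
Split: l1_idx=3, l2_idx=5, offset=7

Answer: L1[3]=3 -> L2[3][5]=5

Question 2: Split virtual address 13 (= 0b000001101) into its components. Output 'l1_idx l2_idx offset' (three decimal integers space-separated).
vaddr = 13 = 0b000001101
  top 2 bits -> l1_idx = 0
  next 3 bits -> l2_idx = 0
  bottom 4 bits -> offset = 13

Answer: 0 0 13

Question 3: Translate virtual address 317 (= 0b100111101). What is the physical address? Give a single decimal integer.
vaddr = 317 = 0b100111101
Split: l1_idx=2, l2_idx=3, offset=13
L1[2] = 2
L2[2][3] = 7
paddr = 7 * 16 + 13 = 125

Answer: 125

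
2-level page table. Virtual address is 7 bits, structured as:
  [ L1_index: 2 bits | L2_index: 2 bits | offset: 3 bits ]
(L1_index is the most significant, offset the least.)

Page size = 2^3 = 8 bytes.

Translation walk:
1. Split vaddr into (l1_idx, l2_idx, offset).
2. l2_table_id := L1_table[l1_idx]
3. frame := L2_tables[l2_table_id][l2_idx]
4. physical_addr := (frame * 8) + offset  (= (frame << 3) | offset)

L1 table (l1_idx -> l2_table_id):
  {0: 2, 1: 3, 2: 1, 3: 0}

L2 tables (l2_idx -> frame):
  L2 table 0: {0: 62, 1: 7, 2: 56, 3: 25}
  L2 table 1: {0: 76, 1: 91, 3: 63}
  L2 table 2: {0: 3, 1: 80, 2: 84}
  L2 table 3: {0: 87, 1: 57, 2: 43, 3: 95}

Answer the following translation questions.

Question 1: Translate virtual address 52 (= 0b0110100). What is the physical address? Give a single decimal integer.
vaddr = 52 = 0b0110100
Split: l1_idx=1, l2_idx=2, offset=4
L1[1] = 3
L2[3][2] = 43
paddr = 43 * 8 + 4 = 348

Answer: 348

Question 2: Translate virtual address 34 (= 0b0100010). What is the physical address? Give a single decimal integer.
vaddr = 34 = 0b0100010
Split: l1_idx=1, l2_idx=0, offset=2
L1[1] = 3
L2[3][0] = 87
paddr = 87 * 8 + 2 = 698

Answer: 698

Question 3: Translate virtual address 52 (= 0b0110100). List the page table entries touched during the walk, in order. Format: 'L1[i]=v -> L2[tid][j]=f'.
Answer: L1[1]=3 -> L2[3][2]=43

Derivation:
vaddr = 52 = 0b0110100
Split: l1_idx=1, l2_idx=2, offset=4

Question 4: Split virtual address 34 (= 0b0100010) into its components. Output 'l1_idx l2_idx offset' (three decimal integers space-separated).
Answer: 1 0 2

Derivation:
vaddr = 34 = 0b0100010
  top 2 bits -> l1_idx = 1
  next 2 bits -> l2_idx = 0
  bottom 3 bits -> offset = 2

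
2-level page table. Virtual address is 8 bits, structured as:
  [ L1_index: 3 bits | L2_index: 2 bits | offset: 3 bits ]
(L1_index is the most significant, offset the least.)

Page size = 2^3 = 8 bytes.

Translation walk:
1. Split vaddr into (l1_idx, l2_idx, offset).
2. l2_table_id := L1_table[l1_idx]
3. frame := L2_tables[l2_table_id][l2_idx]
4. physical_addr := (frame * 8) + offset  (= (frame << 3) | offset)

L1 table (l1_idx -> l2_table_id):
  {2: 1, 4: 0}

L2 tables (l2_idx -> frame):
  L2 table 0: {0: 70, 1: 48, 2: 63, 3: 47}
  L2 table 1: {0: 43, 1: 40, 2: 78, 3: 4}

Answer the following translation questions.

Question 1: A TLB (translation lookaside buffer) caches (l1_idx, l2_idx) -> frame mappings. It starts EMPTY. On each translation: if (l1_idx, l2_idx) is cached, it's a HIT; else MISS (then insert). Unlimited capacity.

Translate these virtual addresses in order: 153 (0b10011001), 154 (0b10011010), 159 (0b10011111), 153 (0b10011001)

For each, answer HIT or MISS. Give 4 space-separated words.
Answer: MISS HIT HIT HIT

Derivation:
vaddr=153: (4,3) not in TLB -> MISS, insert
vaddr=154: (4,3) in TLB -> HIT
vaddr=159: (4,3) in TLB -> HIT
vaddr=153: (4,3) in TLB -> HIT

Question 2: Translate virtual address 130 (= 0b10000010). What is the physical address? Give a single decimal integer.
Answer: 562

Derivation:
vaddr = 130 = 0b10000010
Split: l1_idx=4, l2_idx=0, offset=2
L1[4] = 0
L2[0][0] = 70
paddr = 70 * 8 + 2 = 562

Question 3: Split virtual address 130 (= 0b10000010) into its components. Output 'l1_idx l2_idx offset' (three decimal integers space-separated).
Answer: 4 0 2

Derivation:
vaddr = 130 = 0b10000010
  top 3 bits -> l1_idx = 4
  next 2 bits -> l2_idx = 0
  bottom 3 bits -> offset = 2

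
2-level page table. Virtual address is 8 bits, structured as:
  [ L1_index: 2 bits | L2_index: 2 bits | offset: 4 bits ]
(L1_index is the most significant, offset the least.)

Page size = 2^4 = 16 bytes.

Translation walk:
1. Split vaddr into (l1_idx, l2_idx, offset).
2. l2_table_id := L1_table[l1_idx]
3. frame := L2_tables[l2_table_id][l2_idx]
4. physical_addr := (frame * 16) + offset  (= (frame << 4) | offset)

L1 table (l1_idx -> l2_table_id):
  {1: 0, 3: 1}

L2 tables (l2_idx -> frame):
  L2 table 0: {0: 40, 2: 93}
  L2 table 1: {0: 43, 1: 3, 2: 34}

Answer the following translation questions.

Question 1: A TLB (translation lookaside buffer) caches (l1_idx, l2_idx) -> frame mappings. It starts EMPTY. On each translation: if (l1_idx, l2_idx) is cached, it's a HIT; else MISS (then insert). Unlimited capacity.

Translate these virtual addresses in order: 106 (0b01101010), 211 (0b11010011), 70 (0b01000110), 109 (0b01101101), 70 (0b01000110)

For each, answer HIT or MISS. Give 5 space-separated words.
vaddr=106: (1,2) not in TLB -> MISS, insert
vaddr=211: (3,1) not in TLB -> MISS, insert
vaddr=70: (1,0) not in TLB -> MISS, insert
vaddr=109: (1,2) in TLB -> HIT
vaddr=70: (1,0) in TLB -> HIT

Answer: MISS MISS MISS HIT HIT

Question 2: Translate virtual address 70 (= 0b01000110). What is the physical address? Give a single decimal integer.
vaddr = 70 = 0b01000110
Split: l1_idx=1, l2_idx=0, offset=6
L1[1] = 0
L2[0][0] = 40
paddr = 40 * 16 + 6 = 646

Answer: 646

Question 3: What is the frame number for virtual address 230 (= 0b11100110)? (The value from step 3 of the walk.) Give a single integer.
vaddr = 230: l1_idx=3, l2_idx=2
L1[3] = 1; L2[1][2] = 34

Answer: 34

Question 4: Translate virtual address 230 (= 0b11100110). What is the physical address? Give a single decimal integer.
vaddr = 230 = 0b11100110
Split: l1_idx=3, l2_idx=2, offset=6
L1[3] = 1
L2[1][2] = 34
paddr = 34 * 16 + 6 = 550

Answer: 550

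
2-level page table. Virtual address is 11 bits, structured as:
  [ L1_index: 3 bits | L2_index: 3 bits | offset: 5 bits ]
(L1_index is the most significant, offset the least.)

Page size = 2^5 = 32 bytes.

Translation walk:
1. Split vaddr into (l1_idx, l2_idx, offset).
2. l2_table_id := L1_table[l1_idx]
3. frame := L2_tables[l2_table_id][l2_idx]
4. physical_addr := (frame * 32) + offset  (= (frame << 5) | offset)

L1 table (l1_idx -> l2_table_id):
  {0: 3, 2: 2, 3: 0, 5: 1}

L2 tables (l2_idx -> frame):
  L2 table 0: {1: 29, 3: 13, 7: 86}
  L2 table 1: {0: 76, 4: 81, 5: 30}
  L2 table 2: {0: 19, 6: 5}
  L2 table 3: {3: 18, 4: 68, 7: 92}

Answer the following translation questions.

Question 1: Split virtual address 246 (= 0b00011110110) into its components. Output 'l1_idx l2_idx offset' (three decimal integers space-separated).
vaddr = 246 = 0b00011110110
  top 3 bits -> l1_idx = 0
  next 3 bits -> l2_idx = 7
  bottom 5 bits -> offset = 22

Answer: 0 7 22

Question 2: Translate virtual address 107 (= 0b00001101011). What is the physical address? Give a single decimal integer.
Answer: 587

Derivation:
vaddr = 107 = 0b00001101011
Split: l1_idx=0, l2_idx=3, offset=11
L1[0] = 3
L2[3][3] = 18
paddr = 18 * 32 + 11 = 587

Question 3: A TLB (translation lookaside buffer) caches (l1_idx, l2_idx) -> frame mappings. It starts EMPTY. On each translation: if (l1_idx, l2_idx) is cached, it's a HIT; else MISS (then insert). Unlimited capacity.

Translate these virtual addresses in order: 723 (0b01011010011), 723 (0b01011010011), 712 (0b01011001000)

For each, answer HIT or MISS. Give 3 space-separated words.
Answer: MISS HIT HIT

Derivation:
vaddr=723: (2,6) not in TLB -> MISS, insert
vaddr=723: (2,6) in TLB -> HIT
vaddr=712: (2,6) in TLB -> HIT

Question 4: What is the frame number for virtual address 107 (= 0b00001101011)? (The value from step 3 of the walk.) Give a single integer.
vaddr = 107: l1_idx=0, l2_idx=3
L1[0] = 3; L2[3][3] = 18

Answer: 18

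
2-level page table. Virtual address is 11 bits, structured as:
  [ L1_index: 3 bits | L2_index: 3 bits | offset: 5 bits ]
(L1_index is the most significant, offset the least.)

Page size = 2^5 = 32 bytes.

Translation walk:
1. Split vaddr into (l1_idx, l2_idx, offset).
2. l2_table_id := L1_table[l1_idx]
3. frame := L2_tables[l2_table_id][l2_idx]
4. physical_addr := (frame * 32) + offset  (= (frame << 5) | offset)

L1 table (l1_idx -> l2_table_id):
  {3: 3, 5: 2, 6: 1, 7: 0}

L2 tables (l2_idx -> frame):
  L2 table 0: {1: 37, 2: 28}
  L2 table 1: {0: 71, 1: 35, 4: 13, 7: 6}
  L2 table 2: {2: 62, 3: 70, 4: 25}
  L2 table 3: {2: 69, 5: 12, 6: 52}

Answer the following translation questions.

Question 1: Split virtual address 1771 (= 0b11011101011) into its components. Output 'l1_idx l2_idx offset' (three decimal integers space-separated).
Answer: 6 7 11

Derivation:
vaddr = 1771 = 0b11011101011
  top 3 bits -> l1_idx = 6
  next 3 bits -> l2_idx = 7
  bottom 5 bits -> offset = 11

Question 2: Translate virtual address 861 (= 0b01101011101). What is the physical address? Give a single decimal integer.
vaddr = 861 = 0b01101011101
Split: l1_idx=3, l2_idx=2, offset=29
L1[3] = 3
L2[3][2] = 69
paddr = 69 * 32 + 29 = 2237

Answer: 2237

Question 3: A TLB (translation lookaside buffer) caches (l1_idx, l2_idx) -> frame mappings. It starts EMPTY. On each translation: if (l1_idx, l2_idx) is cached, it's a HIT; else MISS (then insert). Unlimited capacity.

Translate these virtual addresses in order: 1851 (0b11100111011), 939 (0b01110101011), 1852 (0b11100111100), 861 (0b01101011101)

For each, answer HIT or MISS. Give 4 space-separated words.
vaddr=1851: (7,1) not in TLB -> MISS, insert
vaddr=939: (3,5) not in TLB -> MISS, insert
vaddr=1852: (7,1) in TLB -> HIT
vaddr=861: (3,2) not in TLB -> MISS, insert

Answer: MISS MISS HIT MISS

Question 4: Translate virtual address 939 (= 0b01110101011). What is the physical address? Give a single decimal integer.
vaddr = 939 = 0b01110101011
Split: l1_idx=3, l2_idx=5, offset=11
L1[3] = 3
L2[3][5] = 12
paddr = 12 * 32 + 11 = 395

Answer: 395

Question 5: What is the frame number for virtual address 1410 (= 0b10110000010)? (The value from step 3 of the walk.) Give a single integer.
Answer: 25

Derivation:
vaddr = 1410: l1_idx=5, l2_idx=4
L1[5] = 2; L2[2][4] = 25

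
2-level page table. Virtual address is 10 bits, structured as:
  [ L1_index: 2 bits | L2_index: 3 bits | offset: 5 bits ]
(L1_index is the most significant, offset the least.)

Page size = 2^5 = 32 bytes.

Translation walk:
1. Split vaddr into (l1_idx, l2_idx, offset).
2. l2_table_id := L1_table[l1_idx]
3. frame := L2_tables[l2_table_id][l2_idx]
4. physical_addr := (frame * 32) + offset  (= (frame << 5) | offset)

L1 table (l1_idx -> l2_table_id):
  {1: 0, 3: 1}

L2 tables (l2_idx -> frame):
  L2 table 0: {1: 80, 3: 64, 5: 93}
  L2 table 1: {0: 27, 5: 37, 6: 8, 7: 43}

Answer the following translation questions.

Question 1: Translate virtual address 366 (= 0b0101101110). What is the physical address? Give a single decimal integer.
Answer: 2062

Derivation:
vaddr = 366 = 0b0101101110
Split: l1_idx=1, l2_idx=3, offset=14
L1[1] = 0
L2[0][3] = 64
paddr = 64 * 32 + 14 = 2062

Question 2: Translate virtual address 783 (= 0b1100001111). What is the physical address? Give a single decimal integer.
vaddr = 783 = 0b1100001111
Split: l1_idx=3, l2_idx=0, offset=15
L1[3] = 1
L2[1][0] = 27
paddr = 27 * 32 + 15 = 879

Answer: 879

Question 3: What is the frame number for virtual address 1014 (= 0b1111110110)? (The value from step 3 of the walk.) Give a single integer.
vaddr = 1014: l1_idx=3, l2_idx=7
L1[3] = 1; L2[1][7] = 43

Answer: 43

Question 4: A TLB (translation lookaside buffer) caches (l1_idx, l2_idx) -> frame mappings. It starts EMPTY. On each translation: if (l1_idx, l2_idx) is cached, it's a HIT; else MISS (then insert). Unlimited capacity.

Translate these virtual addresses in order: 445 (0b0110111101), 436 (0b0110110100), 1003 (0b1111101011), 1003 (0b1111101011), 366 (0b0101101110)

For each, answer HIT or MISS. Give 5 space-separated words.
vaddr=445: (1,5) not in TLB -> MISS, insert
vaddr=436: (1,5) in TLB -> HIT
vaddr=1003: (3,7) not in TLB -> MISS, insert
vaddr=1003: (3,7) in TLB -> HIT
vaddr=366: (1,3) not in TLB -> MISS, insert

Answer: MISS HIT MISS HIT MISS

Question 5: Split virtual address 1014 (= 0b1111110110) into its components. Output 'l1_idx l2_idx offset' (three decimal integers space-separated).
Answer: 3 7 22

Derivation:
vaddr = 1014 = 0b1111110110
  top 2 bits -> l1_idx = 3
  next 3 bits -> l2_idx = 7
  bottom 5 bits -> offset = 22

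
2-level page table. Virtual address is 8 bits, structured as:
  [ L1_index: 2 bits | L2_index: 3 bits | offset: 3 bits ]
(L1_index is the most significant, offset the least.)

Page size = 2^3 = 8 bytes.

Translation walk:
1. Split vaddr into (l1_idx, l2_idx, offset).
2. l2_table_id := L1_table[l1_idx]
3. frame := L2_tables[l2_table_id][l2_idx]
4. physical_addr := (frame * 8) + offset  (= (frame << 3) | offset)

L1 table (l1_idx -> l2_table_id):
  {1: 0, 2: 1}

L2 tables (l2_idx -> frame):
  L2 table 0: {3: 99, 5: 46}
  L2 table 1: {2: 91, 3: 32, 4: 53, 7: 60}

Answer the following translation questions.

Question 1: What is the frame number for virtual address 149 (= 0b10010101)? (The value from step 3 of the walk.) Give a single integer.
vaddr = 149: l1_idx=2, l2_idx=2
L1[2] = 1; L2[1][2] = 91

Answer: 91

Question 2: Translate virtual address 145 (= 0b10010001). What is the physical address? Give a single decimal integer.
Answer: 729

Derivation:
vaddr = 145 = 0b10010001
Split: l1_idx=2, l2_idx=2, offset=1
L1[2] = 1
L2[1][2] = 91
paddr = 91 * 8 + 1 = 729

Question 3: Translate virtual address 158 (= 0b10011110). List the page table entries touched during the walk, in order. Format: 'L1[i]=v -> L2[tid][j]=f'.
vaddr = 158 = 0b10011110
Split: l1_idx=2, l2_idx=3, offset=6

Answer: L1[2]=1 -> L2[1][3]=32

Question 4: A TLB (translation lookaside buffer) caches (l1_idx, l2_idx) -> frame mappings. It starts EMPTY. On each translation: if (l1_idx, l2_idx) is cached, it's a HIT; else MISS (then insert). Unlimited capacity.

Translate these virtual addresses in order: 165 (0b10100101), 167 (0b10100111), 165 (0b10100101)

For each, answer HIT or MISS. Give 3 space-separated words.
vaddr=165: (2,4) not in TLB -> MISS, insert
vaddr=167: (2,4) in TLB -> HIT
vaddr=165: (2,4) in TLB -> HIT

Answer: MISS HIT HIT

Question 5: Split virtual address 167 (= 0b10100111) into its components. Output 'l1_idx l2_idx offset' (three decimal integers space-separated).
Answer: 2 4 7

Derivation:
vaddr = 167 = 0b10100111
  top 2 bits -> l1_idx = 2
  next 3 bits -> l2_idx = 4
  bottom 3 bits -> offset = 7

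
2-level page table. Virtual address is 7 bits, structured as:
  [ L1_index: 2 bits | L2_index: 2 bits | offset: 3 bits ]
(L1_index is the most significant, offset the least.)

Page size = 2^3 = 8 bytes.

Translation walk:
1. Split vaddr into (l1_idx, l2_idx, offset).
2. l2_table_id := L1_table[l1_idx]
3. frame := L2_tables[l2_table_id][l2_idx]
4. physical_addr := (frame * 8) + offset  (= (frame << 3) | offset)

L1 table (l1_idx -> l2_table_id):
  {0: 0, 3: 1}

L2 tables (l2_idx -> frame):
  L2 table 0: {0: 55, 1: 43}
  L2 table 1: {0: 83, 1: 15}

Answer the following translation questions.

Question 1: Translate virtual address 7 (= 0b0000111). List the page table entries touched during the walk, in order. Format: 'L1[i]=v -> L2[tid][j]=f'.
Answer: L1[0]=0 -> L2[0][0]=55

Derivation:
vaddr = 7 = 0b0000111
Split: l1_idx=0, l2_idx=0, offset=7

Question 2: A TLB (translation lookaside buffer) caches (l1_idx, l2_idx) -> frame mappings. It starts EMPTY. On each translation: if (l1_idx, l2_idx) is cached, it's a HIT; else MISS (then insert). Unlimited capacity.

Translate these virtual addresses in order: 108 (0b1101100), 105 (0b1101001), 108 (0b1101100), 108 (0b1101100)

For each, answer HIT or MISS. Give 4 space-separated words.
vaddr=108: (3,1) not in TLB -> MISS, insert
vaddr=105: (3,1) in TLB -> HIT
vaddr=108: (3,1) in TLB -> HIT
vaddr=108: (3,1) in TLB -> HIT

Answer: MISS HIT HIT HIT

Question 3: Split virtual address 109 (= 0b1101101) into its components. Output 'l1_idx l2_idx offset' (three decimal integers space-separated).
vaddr = 109 = 0b1101101
  top 2 bits -> l1_idx = 3
  next 2 bits -> l2_idx = 1
  bottom 3 bits -> offset = 5

Answer: 3 1 5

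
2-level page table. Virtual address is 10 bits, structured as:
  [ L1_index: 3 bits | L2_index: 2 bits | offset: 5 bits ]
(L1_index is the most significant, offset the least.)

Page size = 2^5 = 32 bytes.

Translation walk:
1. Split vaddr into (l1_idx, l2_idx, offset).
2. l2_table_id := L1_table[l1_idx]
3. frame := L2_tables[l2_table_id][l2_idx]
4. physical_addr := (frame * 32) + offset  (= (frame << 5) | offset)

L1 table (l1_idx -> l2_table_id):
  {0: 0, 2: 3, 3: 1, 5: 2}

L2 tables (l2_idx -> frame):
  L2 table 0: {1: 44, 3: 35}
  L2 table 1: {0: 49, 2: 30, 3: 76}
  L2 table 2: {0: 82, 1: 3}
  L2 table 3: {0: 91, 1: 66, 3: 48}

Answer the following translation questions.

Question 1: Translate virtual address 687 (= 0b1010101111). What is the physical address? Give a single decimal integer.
Answer: 111

Derivation:
vaddr = 687 = 0b1010101111
Split: l1_idx=5, l2_idx=1, offset=15
L1[5] = 2
L2[2][1] = 3
paddr = 3 * 32 + 15 = 111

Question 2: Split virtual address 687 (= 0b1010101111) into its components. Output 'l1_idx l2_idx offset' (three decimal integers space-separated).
Answer: 5 1 15

Derivation:
vaddr = 687 = 0b1010101111
  top 3 bits -> l1_idx = 5
  next 2 bits -> l2_idx = 1
  bottom 5 bits -> offset = 15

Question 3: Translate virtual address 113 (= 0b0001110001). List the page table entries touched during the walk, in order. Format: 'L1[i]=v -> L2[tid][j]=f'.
Answer: L1[0]=0 -> L2[0][3]=35

Derivation:
vaddr = 113 = 0b0001110001
Split: l1_idx=0, l2_idx=3, offset=17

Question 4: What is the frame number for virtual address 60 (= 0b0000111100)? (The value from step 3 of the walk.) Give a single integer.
Answer: 44

Derivation:
vaddr = 60: l1_idx=0, l2_idx=1
L1[0] = 0; L2[0][1] = 44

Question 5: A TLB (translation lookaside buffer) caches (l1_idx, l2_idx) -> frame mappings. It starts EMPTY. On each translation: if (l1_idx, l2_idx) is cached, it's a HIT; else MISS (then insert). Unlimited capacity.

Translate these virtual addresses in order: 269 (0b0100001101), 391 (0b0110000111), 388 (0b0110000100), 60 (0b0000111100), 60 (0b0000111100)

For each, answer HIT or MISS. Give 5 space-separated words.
Answer: MISS MISS HIT MISS HIT

Derivation:
vaddr=269: (2,0) not in TLB -> MISS, insert
vaddr=391: (3,0) not in TLB -> MISS, insert
vaddr=388: (3,0) in TLB -> HIT
vaddr=60: (0,1) not in TLB -> MISS, insert
vaddr=60: (0,1) in TLB -> HIT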